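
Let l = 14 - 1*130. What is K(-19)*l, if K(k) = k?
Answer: 2204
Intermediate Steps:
l = -116 (l = 14 - 130 = -116)
K(-19)*l = -19*(-116) = 2204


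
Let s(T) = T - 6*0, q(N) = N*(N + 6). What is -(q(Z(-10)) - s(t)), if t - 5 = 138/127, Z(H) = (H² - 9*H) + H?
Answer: -4251187/127 ≈ -33474.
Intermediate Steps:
Z(H) = H² - 8*H
t = 773/127 (t = 5 + 138/127 = 773/127 ≈ 6.0866)
q(N) = N*(6 + N)
s(T) = T (s(T) = T + 0 = T)
-(q(Z(-10)) - s(t)) = -((-10*(-8 - 10))*(6 - 10*(-8 - 10)) - 1*773/127) = -((-10*(-18))*(6 - 10*(-18)) - 773/127) = -(180*(6 + 180) - 773/127) = -(180*186 - 773/127) = -(33480 - 773/127) = -1*4251187/127 = -4251187/127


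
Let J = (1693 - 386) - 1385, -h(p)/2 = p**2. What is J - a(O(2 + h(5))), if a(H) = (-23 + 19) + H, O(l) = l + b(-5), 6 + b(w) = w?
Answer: -15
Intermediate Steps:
h(p) = -2*p**2
b(w) = -6 + w
O(l) = -11 + l (O(l) = l + (-6 - 5) = l - 11 = -11 + l)
a(H) = -4 + H
J = -78 (J = 1307 - 1385 = -78)
J - a(O(2 + h(5))) = -78 - (-4 + (-11 + (2 - 2*5**2))) = -78 - (-4 + (-11 + (2 - 2*25))) = -78 - (-4 + (-11 + (2 - 50))) = -78 - (-4 + (-11 - 48)) = -78 - (-4 - 59) = -78 - 1*(-63) = -78 + 63 = -15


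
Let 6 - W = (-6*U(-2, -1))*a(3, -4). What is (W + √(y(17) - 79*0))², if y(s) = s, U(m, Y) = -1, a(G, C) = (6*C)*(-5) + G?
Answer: (732 - √17)² ≈ 5.2981e+5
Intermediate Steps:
a(G, C) = G - 30*C (a(G, C) = -30*C + G = G - 30*C)
W = -732 (W = 6 - (-6*(-1))*(3 - 30*(-4)) = 6 - 6*(3 + 120) = 6 - 6*123 = 6 - 1*738 = 6 - 738 = -732)
(W + √(y(17) - 79*0))² = (-732 + √(17 - 79*0))² = (-732 + √(17 + 0))² = (-732 + √17)²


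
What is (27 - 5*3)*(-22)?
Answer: -264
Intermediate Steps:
(27 - 5*3)*(-22) = (27 - 15)*(-22) = 12*(-22) = -264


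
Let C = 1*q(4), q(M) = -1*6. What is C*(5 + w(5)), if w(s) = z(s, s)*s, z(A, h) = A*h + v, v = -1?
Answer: -750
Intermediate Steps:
q(M) = -6
z(A, h) = -1 + A*h (z(A, h) = A*h - 1 = -1 + A*h)
w(s) = s*(-1 + s**2) (w(s) = (-1 + s*s)*s = (-1 + s**2)*s = s*(-1 + s**2))
C = -6 (C = 1*(-6) = -6)
C*(5 + w(5)) = -6*(5 + (5**3 - 1*5)) = -6*(5 + (125 - 5)) = -6*(5 + 120) = -6*125 = -750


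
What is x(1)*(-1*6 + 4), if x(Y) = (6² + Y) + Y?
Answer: -76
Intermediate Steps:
x(Y) = 36 + 2*Y (x(Y) = (36 + Y) + Y = 36 + 2*Y)
x(1)*(-1*6 + 4) = (36 + 2*1)*(-1*6 + 4) = (36 + 2)*(-6 + 4) = 38*(-2) = -76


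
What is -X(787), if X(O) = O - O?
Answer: 0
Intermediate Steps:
X(O) = 0
-X(787) = -1*0 = 0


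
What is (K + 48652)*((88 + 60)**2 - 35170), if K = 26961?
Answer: -1003082058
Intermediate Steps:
(K + 48652)*((88 + 60)**2 - 35170) = (26961 + 48652)*((88 + 60)**2 - 35170) = 75613*(148**2 - 35170) = 75613*(21904 - 35170) = 75613*(-13266) = -1003082058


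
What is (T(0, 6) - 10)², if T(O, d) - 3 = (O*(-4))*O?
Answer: 49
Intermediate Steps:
T(O, d) = 3 - 4*O² (T(O, d) = 3 + (O*(-4))*O = 3 + (-4*O)*O = 3 - 4*O²)
(T(0, 6) - 10)² = ((3 - 4*0²) - 10)² = ((3 - 4*0) - 10)² = ((3 + 0) - 10)² = (3 - 10)² = (-7)² = 49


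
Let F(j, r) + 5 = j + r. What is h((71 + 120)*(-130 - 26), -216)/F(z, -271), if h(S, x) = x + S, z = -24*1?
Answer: 2501/25 ≈ 100.04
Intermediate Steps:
z = -24
F(j, r) = -5 + j + r (F(j, r) = -5 + (j + r) = -5 + j + r)
h(S, x) = S + x
h((71 + 120)*(-130 - 26), -216)/F(z, -271) = ((71 + 120)*(-130 - 26) - 216)/(-5 - 24 - 271) = (191*(-156) - 216)/(-300) = (-29796 - 216)*(-1/300) = -30012*(-1/300) = 2501/25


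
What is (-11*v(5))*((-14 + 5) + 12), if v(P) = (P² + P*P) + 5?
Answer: -1815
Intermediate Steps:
v(P) = 5 + 2*P² (v(P) = (P² + P²) + 5 = 2*P² + 5 = 5 + 2*P²)
(-11*v(5))*((-14 + 5) + 12) = (-11*(5 + 2*5²))*((-14 + 5) + 12) = (-11*(5 + 2*25))*(-9 + 12) = -11*(5 + 50)*3 = -11*55*3 = -605*3 = -1815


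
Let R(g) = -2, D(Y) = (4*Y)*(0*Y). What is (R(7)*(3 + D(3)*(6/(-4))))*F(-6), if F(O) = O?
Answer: 36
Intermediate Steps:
D(Y) = 0 (D(Y) = (4*Y)*0 = 0)
(R(7)*(3 + D(3)*(6/(-4))))*F(-6) = -2*(3 + 0*(6/(-4)))*(-6) = -2*(3 + 0*(6*(-1/4)))*(-6) = -2*(3 + 0*(-3/2))*(-6) = -2*(3 + 0)*(-6) = -2*3*(-6) = -6*(-6) = 36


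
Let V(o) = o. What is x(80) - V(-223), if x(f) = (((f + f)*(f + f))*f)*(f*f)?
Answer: 13107200223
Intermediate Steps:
x(f) = 4*f**5 (x(f) = (((2*f)*(2*f))*f)*f**2 = ((4*f**2)*f)*f**2 = (4*f**3)*f**2 = 4*f**5)
x(80) - V(-223) = 4*80**5 - 1*(-223) = 4*3276800000 + 223 = 13107200000 + 223 = 13107200223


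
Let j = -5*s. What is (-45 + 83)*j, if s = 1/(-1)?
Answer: 190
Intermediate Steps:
s = -1
j = 5 (j = -5*(-1) = 5)
(-45 + 83)*j = (-45 + 83)*5 = 38*5 = 190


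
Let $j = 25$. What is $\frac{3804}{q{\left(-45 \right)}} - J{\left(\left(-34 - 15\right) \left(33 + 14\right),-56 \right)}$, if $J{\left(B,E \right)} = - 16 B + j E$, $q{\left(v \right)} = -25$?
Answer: $- \frac{890004}{25} \approx -35600.0$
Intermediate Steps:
$J{\left(B,E \right)} = - 16 B + 25 E$
$\frac{3804}{q{\left(-45 \right)}} - J{\left(\left(-34 - 15\right) \left(33 + 14\right),-56 \right)} = \frac{3804}{-25} - \left(- 16 \left(-34 - 15\right) \left(33 + 14\right) + 25 \left(-56\right)\right) = 3804 \left(- \frac{1}{25}\right) - \left(- 16 \left(\left(-49\right) 47\right) - 1400\right) = - \frac{3804}{25} - \left(\left(-16\right) \left(-2303\right) - 1400\right) = - \frac{3804}{25} - \left(36848 - 1400\right) = - \frac{3804}{25} - 35448 = - \frac{890004}{25}$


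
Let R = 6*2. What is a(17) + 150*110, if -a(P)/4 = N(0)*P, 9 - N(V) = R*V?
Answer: 15888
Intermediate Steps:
R = 12
N(V) = 9 - 12*V
a(P) = -36*P (a(P) = -4*(9 - 12*0)*P = -4*(9 + 0)*P = -36*P)
a(17) + 150*110 = -36*17 + 150*110 = -612 + 16500 = 15888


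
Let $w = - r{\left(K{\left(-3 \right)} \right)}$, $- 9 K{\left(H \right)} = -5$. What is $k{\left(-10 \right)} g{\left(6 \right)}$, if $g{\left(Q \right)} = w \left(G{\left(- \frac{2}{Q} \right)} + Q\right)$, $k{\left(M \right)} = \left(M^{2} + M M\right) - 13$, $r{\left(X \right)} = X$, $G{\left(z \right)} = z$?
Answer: $- \frac{15895}{27} \approx -588.7$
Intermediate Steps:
$K{\left(H \right)} = \frac{5}{9}$ ($K{\left(H \right)} = \left(- \frac{1}{9}\right) \left(-5\right) = \frac{5}{9}$)
$w = - \frac{5}{9}$ ($w = \left(-1\right) \frac{5}{9} = - \frac{5}{9} \approx -0.55556$)
$k{\left(M \right)} = -13 + 2 M^{2}$ ($k{\left(M \right)} = \left(M^{2} + M^{2}\right) - 13 = 2 M^{2} - 13 = -13 + 2 M^{2}$)
$g{\left(Q \right)} = - \frac{5 Q}{9} + \frac{10}{9 Q}$ ($g{\left(Q \right)} = - \frac{5 \left(- \frac{2}{Q} + Q\right)}{9} = - \frac{5 \left(Q - \frac{2}{Q}\right)}{9} = - \frac{5 Q}{9} + \frac{10}{9 Q}$)
$k{\left(-10 \right)} g{\left(6 \right)} = \left(-13 + 2 \left(-10\right)^{2}\right) \frac{5 \left(2 - 6^{2}\right)}{9 \cdot 6} = \left(-13 + 2 \cdot 100\right) \frac{5}{9} \cdot \frac{1}{6} \left(2 - 36\right) = \left(-13 + 200\right) \frac{5}{9} \cdot \frac{1}{6} \left(2 - 36\right) = 187 \cdot \frac{5}{9} \cdot \frac{1}{6} \left(-34\right) = 187 \left(- \frac{85}{27}\right) = - \frac{15895}{27}$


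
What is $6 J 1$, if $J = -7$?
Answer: $-42$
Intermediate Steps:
$6 J 1 = 6 \left(-7\right) 1 = \left(-42\right) 1 = -42$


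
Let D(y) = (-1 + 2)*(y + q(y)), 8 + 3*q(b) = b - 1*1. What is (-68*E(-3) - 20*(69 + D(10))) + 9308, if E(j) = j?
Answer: 23776/3 ≈ 7925.3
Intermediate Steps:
q(b) = -3 + b/3 (q(b) = -8/3 + (b - 1*1)/3 = -8/3 + (b - 1)/3 = -8/3 + (-1 + b)/3 = -8/3 + (-⅓ + b/3) = -3 + b/3)
D(y) = -3 + 4*y/3 (D(y) = (-1 + 2)*(y + (-3 + y/3)) = 1*(-3 + 4*y/3) = -3 + 4*y/3)
(-68*E(-3) - 20*(69 + D(10))) + 9308 = (-68*(-3) - 20*(69 + (-3 + (4/3)*10))) + 9308 = (204 - 20*(69 + (-3 + 40/3))) + 9308 = (204 - 20*(69 + 31/3)) + 9308 = (204 - 20*238/3) + 9308 = (204 - 4760/3) + 9308 = -4148/3 + 9308 = 23776/3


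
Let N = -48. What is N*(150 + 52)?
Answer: -9696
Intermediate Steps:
N*(150 + 52) = -48*(150 + 52) = -48*202 = -9696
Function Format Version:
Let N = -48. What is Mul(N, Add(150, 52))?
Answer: -9696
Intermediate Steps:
Mul(N, Add(150, 52)) = Mul(-48, Add(150, 52)) = Mul(-48, 202) = -9696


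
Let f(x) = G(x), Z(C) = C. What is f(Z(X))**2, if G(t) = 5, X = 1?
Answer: 25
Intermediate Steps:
f(x) = 5
f(Z(X))**2 = 5**2 = 25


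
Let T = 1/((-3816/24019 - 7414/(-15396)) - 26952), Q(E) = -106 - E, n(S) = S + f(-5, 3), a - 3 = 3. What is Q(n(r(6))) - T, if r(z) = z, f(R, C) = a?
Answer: -588031373859700/4983318294559 ≈ -118.00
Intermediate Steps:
a = 6 (a = 3 + 3 = 6)
f(R, C) = 6
n(S) = 6 + S (n(S) = S + 6 = 6 + S)
T = -184898262/4983318294559 (T = 1/((-3816*1/24019 - 7414*(-1/15396)) - 26952) = 1/((-3816/24019 + 3707/7698) - 26952) = 1/(59662865/184898262 - 26952) = 1/(-4983318294559/184898262) = -184898262/4983318294559 ≈ -3.7103e-5)
Q(n(r(6))) - T = (-106 - (6 + 6)) - 1*(-184898262/4983318294559) = (-106 - 1*12) + 184898262/4983318294559 = (-106 - 12) + 184898262/4983318294559 = -118 + 184898262/4983318294559 = -588031373859700/4983318294559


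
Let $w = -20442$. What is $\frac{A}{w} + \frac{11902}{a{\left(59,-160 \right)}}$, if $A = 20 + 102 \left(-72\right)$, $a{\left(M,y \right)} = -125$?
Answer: $- \frac{121192592}{1277625} \approx -94.858$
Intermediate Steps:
$A = -7324$ ($A = 20 - 7344 = -7324$)
$\frac{A}{w} + \frac{11902}{a{\left(59,-160 \right)}} = - \frac{7324}{-20442} + \frac{11902}{-125} = \left(-7324\right) \left(- \frac{1}{20442}\right) + 11902 \left(- \frac{1}{125}\right) = \frac{3662}{10221} - \frac{11902}{125} = - \frac{121192592}{1277625}$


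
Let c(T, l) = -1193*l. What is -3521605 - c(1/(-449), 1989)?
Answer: -1148728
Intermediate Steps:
-3521605 - c(1/(-449), 1989) = -3521605 - (-1193)*1989 = -3521605 - 1*(-2372877) = -3521605 + 2372877 = -1148728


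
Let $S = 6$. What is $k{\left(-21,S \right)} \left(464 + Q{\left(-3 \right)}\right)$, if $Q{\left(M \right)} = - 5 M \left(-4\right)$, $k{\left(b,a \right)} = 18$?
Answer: $7272$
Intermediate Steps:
$Q{\left(M \right)} = 20 M$
$k{\left(-21,S \right)} \left(464 + Q{\left(-3 \right)}\right) = 18 \left(464 + 20 \left(-3\right)\right) = 18 \left(464 - 60\right) = 18 \cdot 404 = 7272$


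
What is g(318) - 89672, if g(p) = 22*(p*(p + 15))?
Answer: 2239996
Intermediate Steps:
g(p) = 22*p*(15 + p) (g(p) = 22*(p*(15 + p)) = 22*p*(15 + p))
g(318) - 89672 = 22*318*(15 + 318) - 89672 = 22*318*333 - 89672 = 2329668 - 89672 = 2239996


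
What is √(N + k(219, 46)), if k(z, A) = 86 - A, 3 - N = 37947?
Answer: 4*I*√2369 ≈ 194.69*I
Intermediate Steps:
N = -37944 (N = 3 - 1*37947 = 3 - 37947 = -37944)
√(N + k(219, 46)) = √(-37944 + (86 - 1*46)) = √(-37944 + (86 - 46)) = √(-37944 + 40) = √(-37904) = 4*I*√2369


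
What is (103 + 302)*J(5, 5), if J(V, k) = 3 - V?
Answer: -810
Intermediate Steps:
(103 + 302)*J(5, 5) = (103 + 302)*(3 - 1*5) = 405*(3 - 5) = 405*(-2) = -810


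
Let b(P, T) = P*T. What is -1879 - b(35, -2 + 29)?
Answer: -2824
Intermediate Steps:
-1879 - b(35, -2 + 29) = -1879 - 35*(-2 + 29) = -1879 - 35*27 = -1879 - 1*945 = -1879 - 945 = -2824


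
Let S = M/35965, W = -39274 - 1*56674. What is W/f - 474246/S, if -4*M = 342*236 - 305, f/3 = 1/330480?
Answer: -849804149464200/80407 ≈ -1.0569e+10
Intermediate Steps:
f = 1/110160 (f = 3/330480 = 3*(1/330480) = 1/110160 ≈ 9.0777e-6)
W = -95948 (W = -39274 - 56674 = -95948)
M = -80407/4 (M = -(342*236 - 305)/4 = -(80712 - 305)/4 = -1/4*80407 = -80407/4 ≈ -20102.)
S = -80407/143860 (S = -80407/4/35965 = -80407/4*1/35965 = -80407/143860 ≈ -0.55893)
W/f - 474246/S = -95948/1/110160 - 474246/(-80407/143860) = -95948*110160 - 474246*(-143860/80407) = -10569631680 + 68225029560/80407 = -849804149464200/80407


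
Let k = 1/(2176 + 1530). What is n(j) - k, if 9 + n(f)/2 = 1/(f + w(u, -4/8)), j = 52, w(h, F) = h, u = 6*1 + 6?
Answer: -1065491/59296 ≈ -17.969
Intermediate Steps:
u = 12 (u = 6 + 6 = 12)
n(f) = -18 + 2/(12 + f) (n(f) = -18 + 2/(f + 12) = -18 + 2/(12 + f))
k = 1/3706 ≈ 0.00026983
n(j) - k = 2*(-107 - 9*52)/(12 + 52) - 1*1/3706 = 2*(-107 - 468)/64 - 1/3706 = 2*(1/64)*(-575) - 1/3706 = -575/32 - 1/3706 = -1065491/59296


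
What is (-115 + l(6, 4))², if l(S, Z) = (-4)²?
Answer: 9801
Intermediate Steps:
l(S, Z) = 16
(-115 + l(6, 4))² = (-115 + 16)² = (-99)² = 9801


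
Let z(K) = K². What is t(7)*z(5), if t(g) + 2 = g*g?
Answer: 1175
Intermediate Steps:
t(g) = -2 + g² (t(g) = -2 + g*g = -2 + g²)
t(7)*z(5) = (-2 + 7²)*5² = (-2 + 49)*25 = 47*25 = 1175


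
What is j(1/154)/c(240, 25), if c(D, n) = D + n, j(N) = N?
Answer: 1/40810 ≈ 2.4504e-5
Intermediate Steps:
j(1/154)/c(240, 25) = 1/(154*(240 + 25)) = (1/154)/265 = (1/154)*(1/265) = 1/40810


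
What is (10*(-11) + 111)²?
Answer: 1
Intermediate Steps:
(10*(-11) + 111)² = (-110 + 111)² = 1² = 1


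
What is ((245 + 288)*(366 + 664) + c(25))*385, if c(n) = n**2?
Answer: 211601775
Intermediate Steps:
((245 + 288)*(366 + 664) + c(25))*385 = ((245 + 288)*(366 + 664) + 25**2)*385 = (533*1030 + 625)*385 = (548990 + 625)*385 = 549615*385 = 211601775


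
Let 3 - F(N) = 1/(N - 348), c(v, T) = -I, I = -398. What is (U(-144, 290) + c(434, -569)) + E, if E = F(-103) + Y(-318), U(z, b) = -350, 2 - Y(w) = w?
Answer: 167322/451 ≈ 371.00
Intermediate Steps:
Y(w) = 2 - w
c(v, T) = 398 (c(v, T) = -1*(-398) = 398)
F(N) = 3 - 1/(-348 + N) (F(N) = 3 - 1/(N - 348) = 3 - 1/(-348 + N))
E = 145674/451 (E = (-1045 + 3*(-103))/(-348 - 103) + (2 - 1*(-318)) = (-1045 - 309)/(-451) + (2 + 318) = -1/451*(-1354) + 320 = 1354/451 + 320 = 145674/451 ≈ 323.00)
(U(-144, 290) + c(434, -569)) + E = (-350 + 398) + 145674/451 = 48 + 145674/451 = 167322/451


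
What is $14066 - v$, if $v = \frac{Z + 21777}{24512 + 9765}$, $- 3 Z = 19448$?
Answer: $\frac{1446374963}{102831} \approx 14066.0$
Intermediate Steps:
$Z = - \frac{19448}{3}$ ($Z = \left(- \frac{1}{3}\right) 19448 = - \frac{19448}{3} \approx -6482.7$)
$v = \frac{45883}{102831}$ ($v = \frac{- \frac{19448}{3} + 21777}{24512 + 9765} = \frac{45883}{3 \cdot 34277} = \frac{45883}{3} \cdot \frac{1}{34277} = \frac{45883}{102831} \approx 0.4462$)
$14066 - v = 14066 - \frac{45883}{102831} = \frac{1446374963}{102831}$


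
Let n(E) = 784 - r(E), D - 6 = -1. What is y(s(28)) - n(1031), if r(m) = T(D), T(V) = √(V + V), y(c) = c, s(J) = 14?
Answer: -770 + √10 ≈ -766.84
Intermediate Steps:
D = 5 (D = 6 - 1 = 5)
T(V) = √2*√V (T(V) = √(2*V) = √2*√V)
r(m) = √10 (r(m) = √2*√5 = √10)
n(E) = 784 - √10
y(s(28)) - n(1031) = 14 - (784 - √10) = 14 + (-784 + √10) = -770 + √10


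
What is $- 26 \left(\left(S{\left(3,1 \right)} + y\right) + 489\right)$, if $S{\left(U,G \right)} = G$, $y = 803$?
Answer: $-33618$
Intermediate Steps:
$- 26 \left(\left(S{\left(3,1 \right)} + y\right) + 489\right) = - 26 \left(\left(1 + 803\right) + 489\right) = - 26 \left(804 + 489\right) = \left(-26\right) 1293 = -33618$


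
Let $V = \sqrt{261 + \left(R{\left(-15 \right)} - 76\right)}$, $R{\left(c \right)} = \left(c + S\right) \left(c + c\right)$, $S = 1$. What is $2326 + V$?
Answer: $2326 + 11 \sqrt{5} \approx 2350.6$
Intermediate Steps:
$R{\left(c \right)} = 2 c \left(1 + c\right)$ ($R{\left(c \right)} = \left(c + 1\right) \left(c + c\right) = \left(1 + c\right) 2 c = 2 c \left(1 + c\right)$)
$V = 11 \sqrt{5}$ ($V = \sqrt{261 - \left(76 + 30 \left(1 - 15\right)\right)} = \sqrt{261 - \left(76 + 30 \left(-14\right)\right)} = \sqrt{261 + \left(420 - 76\right)} = \sqrt{261 + 344} = \sqrt{605} = 11 \sqrt{5} \approx 24.597$)
$2326 + V = 2326 + 11 \sqrt{5}$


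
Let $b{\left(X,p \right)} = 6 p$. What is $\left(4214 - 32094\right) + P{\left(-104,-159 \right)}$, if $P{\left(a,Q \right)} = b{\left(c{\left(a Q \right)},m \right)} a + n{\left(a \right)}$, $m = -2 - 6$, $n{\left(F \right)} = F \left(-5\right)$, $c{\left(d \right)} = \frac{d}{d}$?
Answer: $-22368$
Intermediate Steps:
$c{\left(d \right)} = 1$
$n{\left(F \right)} = - 5 F$
$m = -8$ ($m = -2 - 6 = -8$)
$P{\left(a,Q \right)} = - 53 a$ ($P{\left(a,Q \right)} = 6 \left(-8\right) a - 5 a = - 48 a - 5 a = - 53 a$)
$\left(4214 - 32094\right) + P{\left(-104,-159 \right)} = \left(4214 - 32094\right) - -5512 = -27880 + 5512 = -22368$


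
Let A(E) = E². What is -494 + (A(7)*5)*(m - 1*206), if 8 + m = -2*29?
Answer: -67134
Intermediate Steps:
m = -66 (m = -8 - 2*29 = -8 - 58 = -66)
-494 + (A(7)*5)*(m - 1*206) = -494 + (7²*5)*(-66 - 1*206) = -494 + (49*5)*(-66 - 206) = -494 + 245*(-272) = -494 - 66640 = -67134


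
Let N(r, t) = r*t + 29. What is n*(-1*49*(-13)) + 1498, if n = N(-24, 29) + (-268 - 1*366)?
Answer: -827239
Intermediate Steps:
N(r, t) = 29 + r*t
n = -1301 (n = (29 - 24*29) + (-268 - 1*366) = (29 - 696) + (-268 - 366) = -667 - 634 = -1301)
n*(-1*49*(-13)) + 1498 = -1301*(-1*49)*(-13) + 1498 = -(-63749)*(-13) + 1498 = -1301*637 + 1498 = -828737 + 1498 = -827239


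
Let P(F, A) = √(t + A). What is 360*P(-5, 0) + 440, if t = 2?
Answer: 440 + 360*√2 ≈ 949.12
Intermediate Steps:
P(F, A) = √(2 + A)
360*P(-5, 0) + 440 = 360*√(2 + 0) + 440 = 360*√2 + 440 = 440 + 360*√2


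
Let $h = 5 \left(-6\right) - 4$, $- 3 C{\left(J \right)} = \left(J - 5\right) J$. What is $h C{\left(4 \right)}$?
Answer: $- \frac{136}{3} \approx -45.333$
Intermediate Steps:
$C{\left(J \right)} = - \frac{J \left(-5 + J\right)}{3}$ ($C{\left(J \right)} = - \frac{\left(J - 5\right) J}{3} = - \frac{\left(-5 + J\right) J}{3} = - \frac{J \left(-5 + J\right)}{3}$)
$h = -34$ ($h = -30 - 4 = -34$)
$h C{\left(4 \right)} = - 34 \cdot \frac{1}{3} \cdot 4 \left(5 - 4\right) = - 34 \cdot \frac{1}{3} \cdot 4 \cdot 1 = \left(-34\right) \frac{4}{3} = - \frac{136}{3}$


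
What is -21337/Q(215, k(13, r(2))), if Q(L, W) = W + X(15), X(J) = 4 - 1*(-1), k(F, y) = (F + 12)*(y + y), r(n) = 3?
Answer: -21337/155 ≈ -137.66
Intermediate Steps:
k(F, y) = 2*y*(12 + F) (k(F, y) = (12 + F)*(2*y) = 2*y*(12 + F))
X(J) = 5 (X(J) = 4 + 1 = 5)
Q(L, W) = 5 + W (Q(L, W) = W + 5 = 5 + W)
-21337/Q(215, k(13, r(2))) = -21337/(5 + 2*3*(12 + 13)) = -21337/(5 + 2*3*25) = -21337/(5 + 150) = -21337/155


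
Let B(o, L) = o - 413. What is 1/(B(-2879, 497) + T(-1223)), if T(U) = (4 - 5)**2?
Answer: -1/3291 ≈ -0.00030386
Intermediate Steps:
B(o, L) = -413 + o
T(U) = 1 (T(U) = (-1)**2 = 1)
1/(B(-2879, 497) + T(-1223)) = 1/((-413 - 2879) + 1) = 1/(-3292 + 1) = 1/(-3291) = -1/3291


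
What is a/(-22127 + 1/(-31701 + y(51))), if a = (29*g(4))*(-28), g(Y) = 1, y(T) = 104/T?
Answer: 328179341/8942887055 ≈ 0.036697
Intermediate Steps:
a = -812 (a = (29*1)*(-28) = 29*(-28) = -812)
a/(-22127 + 1/(-31701 + y(51))) = -812/(-22127 + 1/(-31701 + 104/51)) = -812/(-22127 + 1/(-1616647/51)) = -812/(-22127 - 51/1616647) = -812/(-35771548220/1616647) = -812*(-1616647/35771548220) = 328179341/8942887055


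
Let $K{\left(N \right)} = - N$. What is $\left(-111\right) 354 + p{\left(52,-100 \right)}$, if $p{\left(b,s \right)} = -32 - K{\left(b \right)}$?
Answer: $-39274$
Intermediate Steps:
$p{\left(b,s \right)} = -32 + b$ ($p{\left(b,s \right)} = -32 - - b = -32 + b$)
$\left(-111\right) 354 + p{\left(52,-100 \right)} = \left(-111\right) 354 + \left(-32 + 52\right) = -39294 + 20 = -39274$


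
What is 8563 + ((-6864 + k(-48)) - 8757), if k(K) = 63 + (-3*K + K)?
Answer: -6899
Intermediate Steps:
k(K) = 63 - 2*K
8563 + ((-6864 + k(-48)) - 8757) = 8563 + ((-6864 + (63 - 2*(-48))) - 8757) = 8563 + ((-6864 + (63 + 96)) - 8757) = 8563 + ((-6864 + 159) - 8757) = 8563 + (-6705 - 8757) = 8563 - 15462 = -6899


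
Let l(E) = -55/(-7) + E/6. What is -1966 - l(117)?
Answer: -27907/14 ≈ -1993.4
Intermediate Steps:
l(E) = 55/7 + E/6 (l(E) = -55*(-⅐) + E*(⅙) = 55/7 + E/6)
-1966 - l(117) = -1966 - (55/7 + (⅙)*117) = -1966 - (55/7 + 39/2) = -1966 - 1*383/14 = -1966 - 383/14 = -27907/14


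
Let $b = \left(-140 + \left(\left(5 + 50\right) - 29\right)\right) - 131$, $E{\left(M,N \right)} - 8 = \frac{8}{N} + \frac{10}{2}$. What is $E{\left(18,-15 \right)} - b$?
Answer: $\frac{3862}{15} \approx 257.47$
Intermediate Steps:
$E{\left(M,N \right)} = 13 + \frac{8}{N}$ ($E{\left(M,N \right)} = 8 + \left(\frac{8}{N} + \frac{10}{2}\right) = 8 + \left(\frac{8}{N} + 10 \cdot \frac{1}{2}\right) = 8 + \left(\frac{8}{N} + 5\right) = 8 + \left(5 + \frac{8}{N}\right) = 13 + \frac{8}{N}$)
$b = -245$ ($b = \left(-140 + \left(55 - 29\right)\right) - 131 = \left(-140 + 26\right) - 131 = -114 - 131 = -245$)
$E{\left(18,-15 \right)} - b = \left(13 + \frac{8}{-15}\right) - -245 = \left(13 + 8 \left(- \frac{1}{15}\right)\right) + 245 = \left(13 - \frac{8}{15}\right) + 245 = \frac{187}{15} + 245 = \frac{3862}{15}$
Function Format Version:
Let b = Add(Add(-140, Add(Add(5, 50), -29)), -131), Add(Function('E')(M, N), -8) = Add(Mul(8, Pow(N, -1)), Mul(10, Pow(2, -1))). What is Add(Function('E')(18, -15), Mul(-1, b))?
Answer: Rational(3862, 15) ≈ 257.47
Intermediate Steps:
Function('E')(M, N) = Add(13, Mul(8, Pow(N, -1))) (Function('E')(M, N) = Add(8, Add(Mul(8, Pow(N, -1)), Mul(10, Pow(2, -1)))) = Add(8, Add(Mul(8, Pow(N, -1)), Mul(10, Rational(1, 2)))) = Add(8, Add(Mul(8, Pow(N, -1)), 5)) = Add(8, Add(5, Mul(8, Pow(N, -1)))) = Add(13, Mul(8, Pow(N, -1))))
b = -245 (b = Add(Add(-140, Add(55, -29)), -131) = Add(Add(-140, 26), -131) = Add(-114, -131) = -245)
Add(Function('E')(18, -15), Mul(-1, b)) = Add(Add(13, Mul(8, Pow(-15, -1))), Mul(-1, -245)) = Add(Add(13, Mul(8, Rational(-1, 15))), 245) = Add(Add(13, Rational(-8, 15)), 245) = Add(Rational(187, 15), 245) = Rational(3862, 15)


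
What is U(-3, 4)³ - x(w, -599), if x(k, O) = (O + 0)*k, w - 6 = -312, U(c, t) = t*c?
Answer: -185022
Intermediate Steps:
U(c, t) = c*t
w = -306 (w = 6 - 312 = -306)
x(k, O) = O*k
U(-3, 4)³ - x(w, -599) = (-3*4)³ - (-599)*(-306) = (-12)³ - 1*183294 = -1728 - 183294 = -185022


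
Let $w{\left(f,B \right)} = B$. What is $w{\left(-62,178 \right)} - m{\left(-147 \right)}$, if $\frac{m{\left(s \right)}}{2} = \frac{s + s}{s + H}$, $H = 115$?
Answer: $\frac{1277}{8} \approx 159.63$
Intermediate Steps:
$m{\left(s \right)} = \frac{4 s}{115 + s}$ ($m{\left(s \right)} = 2 \frac{s + s}{s + 115} = 2 \frac{2 s}{115 + s} = \frac{4 s}{115 + s}$)
$w{\left(-62,178 \right)} - m{\left(-147 \right)} = 178 - 4 \left(-147\right) \frac{1}{115 - 147} = 178 - 4 \left(-147\right) \frac{1}{-32} = 178 - 4 \left(-147\right) \left(- \frac{1}{32}\right) = 178 - \frac{147}{8} = \frac{1277}{8}$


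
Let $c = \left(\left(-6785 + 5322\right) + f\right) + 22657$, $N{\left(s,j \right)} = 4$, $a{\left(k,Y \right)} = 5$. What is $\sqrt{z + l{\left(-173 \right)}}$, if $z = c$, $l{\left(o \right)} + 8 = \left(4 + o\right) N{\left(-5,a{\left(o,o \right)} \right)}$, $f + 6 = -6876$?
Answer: $2 \sqrt{3407} \approx 116.74$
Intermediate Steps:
$f = -6882$ ($f = -6 - 6876 = -6882$)
$l{\left(o \right)} = 8 + 4 o$ ($l{\left(o \right)} = -8 + \left(4 + o\right) 4 = -8 + \left(16 + 4 o\right) = 8 + 4 o$)
$c = 14312$ ($c = \left(\left(-6785 + 5322\right) - 6882\right) + 22657 = \left(-1463 - 6882\right) + 22657 = -8345 + 22657 = 14312$)
$z = 14312$
$\sqrt{z + l{\left(-173 \right)}} = \sqrt{14312 + \left(8 + 4 \left(-173\right)\right)} = \sqrt{14312 + \left(8 - 692\right)} = \sqrt{14312 - 684} = \sqrt{13628} = 2 \sqrt{3407}$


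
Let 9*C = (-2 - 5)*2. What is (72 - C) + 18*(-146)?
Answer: -22990/9 ≈ -2554.4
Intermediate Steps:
C = -14/9 (C = ((-2 - 5)*2)/9 = (-7*2)/9 = (⅑)*(-14) = -14/9 ≈ -1.5556)
(72 - C) + 18*(-146) = (72 - 1*(-14/9)) + 18*(-146) = (72 + 14/9) - 2628 = 662/9 - 2628 = -22990/9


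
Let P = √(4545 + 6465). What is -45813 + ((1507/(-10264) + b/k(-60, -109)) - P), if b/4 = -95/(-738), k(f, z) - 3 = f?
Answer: -520540438513/11362248 - √11010 ≈ -45918.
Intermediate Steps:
k(f, z) = 3 + f
b = 190/369 (b = 4*(-95/(-738)) = 4*(-95*(-1/738)) = 4*(95/738) = 190/369 ≈ 0.51490)
P = √11010 ≈ 104.93
-45813 + ((1507/(-10264) + b/k(-60, -109)) - P) = -45813 + ((1507/(-10264) + 190/(369*(3 - 60))) - √11010) = -45813 + ((1507*(-1/10264) + (190/369)/(-57)) - √11010) = -45813 + ((-1507/10264 + (190/369)*(-1/57)) - √11010) = -45813 + ((-1507/10264 - 10/1107) - √11010) = -45813 + (-1770889/11362248 - √11010) = -520540438513/11362248 - √11010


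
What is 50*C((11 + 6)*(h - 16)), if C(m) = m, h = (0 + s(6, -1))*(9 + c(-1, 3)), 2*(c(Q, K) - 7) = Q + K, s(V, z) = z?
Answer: -28050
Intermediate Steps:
c(Q, K) = 7 + K/2 + Q/2 (c(Q, K) = 7 + (Q + K)/2 = 7 + (K + Q)/2 = 7 + (K/2 + Q/2) = 7 + K/2 + Q/2)
h = -17 (h = (0 - 1)*(9 + (7 + (½)*3 + (½)*(-1))) = -(9 + (7 + 3/2 - ½)) = -(9 + 8) = -1*17 = -17)
50*C((11 + 6)*(h - 16)) = 50*((11 + 6)*(-17 - 16)) = 50*(17*(-33)) = 50*(-561) = -28050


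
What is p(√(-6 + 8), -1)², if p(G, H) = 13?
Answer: 169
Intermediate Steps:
p(√(-6 + 8), -1)² = 13² = 169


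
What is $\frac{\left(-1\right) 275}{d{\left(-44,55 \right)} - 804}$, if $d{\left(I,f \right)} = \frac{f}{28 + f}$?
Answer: $\frac{22825}{66677} \approx 0.34232$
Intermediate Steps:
$\frac{\left(-1\right) 275}{d{\left(-44,55 \right)} - 804} = \frac{\left(-1\right) 275}{\frac{55}{28 + 55} - 804} = \frac{1}{\frac{55}{83} - 804} \left(-275\right) = \frac{1}{- \frac{66677}{83}} \left(-275\right) = \left(- \frac{83}{66677}\right) \left(-275\right) = \frac{22825}{66677}$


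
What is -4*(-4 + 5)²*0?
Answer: 0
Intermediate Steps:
-4*(-4 + 5)²*0 = -4*1²*0 = -4*1*0 = -4*0 = 0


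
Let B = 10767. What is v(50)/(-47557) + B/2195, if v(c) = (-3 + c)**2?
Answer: 507197464/104387615 ≈ 4.8588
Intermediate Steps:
v(50)/(-47557) + B/2195 = (-3 + 50)**2/(-47557) + 10767/2195 = 47**2*(-1/47557) + 10767*(1/2195) = 2209*(-1/47557) + 10767/2195 = -2209/47557 + 10767/2195 = 507197464/104387615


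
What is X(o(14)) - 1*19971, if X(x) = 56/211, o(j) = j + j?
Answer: -4213825/211 ≈ -19971.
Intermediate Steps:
o(j) = 2*j
X(x) = 56/211 (X(x) = 56*(1/211) = 56/211)
X(o(14)) - 1*19971 = 56/211 - 1*19971 = 56/211 - 19971 = -4213825/211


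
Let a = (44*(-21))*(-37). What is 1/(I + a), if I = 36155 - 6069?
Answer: 1/64274 ≈ 1.5558e-5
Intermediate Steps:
I = 30086
a = 34188 (a = -924*(-37) = 34188)
1/(I + a) = 1/(30086 + 34188) = 1/64274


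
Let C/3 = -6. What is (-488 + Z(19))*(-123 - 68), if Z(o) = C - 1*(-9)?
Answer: 94927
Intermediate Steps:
C = -18 (C = 3*(-6) = -18)
Z(o) = -9 (Z(o) = -18 - 1*(-9) = -18 + 9 = -9)
(-488 + Z(19))*(-123 - 68) = (-488 - 9)*(-123 - 68) = -497*(-191) = 94927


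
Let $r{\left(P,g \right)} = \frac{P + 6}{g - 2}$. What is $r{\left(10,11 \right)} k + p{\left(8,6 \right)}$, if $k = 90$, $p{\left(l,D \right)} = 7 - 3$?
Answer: $164$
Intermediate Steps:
$p{\left(l,D \right)} = 4$ ($p{\left(l,D \right)} = 7 - 3 = 4$)
$r{\left(P,g \right)} = \frac{6 + P}{-2 + g}$
$r{\left(10,11 \right)} k + p{\left(8,6 \right)} = \frac{6 + 10}{-2 + 11} \cdot 90 + 4 = \frac{1}{9} \cdot 16 \cdot 90 + 4 = \frac{16}{9} \cdot 90 + 4 = 160 + 4 = 164$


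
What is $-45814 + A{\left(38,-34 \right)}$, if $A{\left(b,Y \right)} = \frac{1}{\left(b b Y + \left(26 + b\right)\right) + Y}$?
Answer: $- \frac{2247909725}{49066} \approx -45814.0$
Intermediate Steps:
$A{\left(b,Y \right)} = \frac{1}{26 + Y + b + Y b^{2}}$ ($A{\left(b,Y \right)} = \frac{1}{\left(b^{2} Y + \left(26 + b\right)\right) + Y} = \frac{1}{\left(Y b^{2} + \left(26 + b\right)\right) + Y} = \frac{1}{\left(26 + b + Y b^{2}\right) + Y} = \frac{1}{26 + Y + b + Y b^{2}}$)
$-45814 + A{\left(38,-34 \right)} = -45814 + \frac{1}{26 - 34 + 38 - 34 \cdot 38^{2}} = -45814 + \frac{1}{26 - 34 + 38 - 49096} = -45814 + \frac{1}{-49066} = -45814 - \frac{1}{49066} = - \frac{2247909725}{49066}$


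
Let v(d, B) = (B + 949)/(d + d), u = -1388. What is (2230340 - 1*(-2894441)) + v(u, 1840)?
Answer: 14226389267/2776 ≈ 5.1248e+6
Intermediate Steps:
v(d, B) = (949 + B)/(2*d) (v(d, B) = (949 + B)/((2*d)) = (949 + B)*(1/(2*d)) = (949 + B)/(2*d))
(2230340 - 1*(-2894441)) + v(u, 1840) = (2230340 - 1*(-2894441)) + (½)*(949 + 1840)/(-1388) = (2230340 + 2894441) + (½)*(-1/1388)*2789 = 5124781 - 2789/2776 = 14226389267/2776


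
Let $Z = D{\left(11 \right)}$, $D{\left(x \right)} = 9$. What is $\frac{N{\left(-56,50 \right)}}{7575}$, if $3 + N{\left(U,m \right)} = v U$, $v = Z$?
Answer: $- \frac{169}{2525} \approx -0.066931$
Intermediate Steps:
$Z = 9$
$v = 9$
$N{\left(U,m \right)} = -3 + 9 U$
$\frac{N{\left(-56,50 \right)}}{7575} = \frac{-3 + 9 \left(-56\right)}{7575} = \left(-3 - 504\right) \frac{1}{7575} = \left(-507\right) \frac{1}{7575} = - \frac{169}{2525}$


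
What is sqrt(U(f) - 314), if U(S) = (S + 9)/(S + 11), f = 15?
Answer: I*sqrt(52910)/13 ≈ 17.694*I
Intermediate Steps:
U(S) = (9 + S)/(11 + S)
sqrt(U(f) - 314) = sqrt((9 + 15)/(11 + 15) - 314) = sqrt(24/26 - 314) = sqrt((1/26)*24 - 314) = sqrt(12/13 - 314) = sqrt(-4070/13) = I*sqrt(52910)/13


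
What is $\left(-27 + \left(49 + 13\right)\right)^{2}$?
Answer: $1225$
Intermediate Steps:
$\left(-27 + \left(49 + 13\right)\right)^{2} = \left(-27 + 62\right)^{2} = 35^{2} = 1225$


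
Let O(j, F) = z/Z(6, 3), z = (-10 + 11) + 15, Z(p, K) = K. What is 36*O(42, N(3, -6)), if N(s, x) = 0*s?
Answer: 192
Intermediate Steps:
N(s, x) = 0
z = 16 (z = 1 + 15 = 16)
O(j, F) = 16/3
36*O(42, N(3, -6)) = 36*(16/3) = 192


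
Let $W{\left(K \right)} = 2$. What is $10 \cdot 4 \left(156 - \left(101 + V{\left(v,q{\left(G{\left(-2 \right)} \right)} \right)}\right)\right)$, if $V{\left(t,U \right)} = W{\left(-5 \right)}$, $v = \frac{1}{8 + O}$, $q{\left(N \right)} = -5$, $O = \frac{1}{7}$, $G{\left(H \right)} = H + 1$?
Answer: $2120$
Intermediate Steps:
$G{\left(H \right)} = 1 + H$
$O = \frac{1}{7} \approx 0.14286$
$v = \frac{7}{57}$ ($v = \frac{1}{8 + \frac{1}{7}} = \frac{1}{\frac{57}{7}} = \frac{7}{57} \approx 0.12281$)
$V{\left(t,U \right)} = 2$
$10 \cdot 4 \left(156 - \left(101 + V{\left(v,q{\left(G{\left(-2 \right)} \right)} \right)}\right)\right) = 10 \cdot 4 \left(156 - 103\right) = 40 \left(156 - 103\right) = 40 \cdot 53 = 2120$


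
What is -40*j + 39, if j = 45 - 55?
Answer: 439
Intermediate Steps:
j = -10
-40*j + 39 = -40*(-10) + 39 = 400 + 39 = 439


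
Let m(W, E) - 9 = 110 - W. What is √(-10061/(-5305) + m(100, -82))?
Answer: 2*√147022770/5305 ≈ 4.5713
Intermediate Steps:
m(W, E) = 119 - W (m(W, E) = 9 + (110 - W) = 119 - W)
√(-10061/(-5305) + m(100, -82)) = √(-10061/(-5305) + (119 - 1*100)) = √(-10061*(-1/5305) + (119 - 100)) = √(10061/5305 + 19) = √(110856/5305) = 2*√147022770/5305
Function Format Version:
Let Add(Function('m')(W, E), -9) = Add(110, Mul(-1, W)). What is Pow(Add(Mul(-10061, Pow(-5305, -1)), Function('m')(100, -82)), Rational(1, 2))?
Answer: Mul(Rational(2, 5305), Pow(147022770, Rational(1, 2))) ≈ 4.5713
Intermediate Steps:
Function('m')(W, E) = Add(119, Mul(-1, W)) (Function('m')(W, E) = Add(9, Add(110, Mul(-1, W))) = Add(119, Mul(-1, W)))
Pow(Add(Mul(-10061, Pow(-5305, -1)), Function('m')(100, -82)), Rational(1, 2)) = Pow(Add(Mul(-10061, Pow(-5305, -1)), Add(119, Mul(-1, 100))), Rational(1, 2)) = Pow(Add(Mul(-10061, Rational(-1, 5305)), Add(119, -100)), Rational(1, 2)) = Pow(Add(Rational(10061, 5305), 19), Rational(1, 2)) = Pow(Rational(110856, 5305), Rational(1, 2)) = Mul(Rational(2, 5305), Pow(147022770, Rational(1, 2)))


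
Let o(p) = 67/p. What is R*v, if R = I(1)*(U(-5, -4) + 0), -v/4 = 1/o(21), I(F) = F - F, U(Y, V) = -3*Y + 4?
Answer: 0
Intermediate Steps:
U(Y, V) = 4 - 3*Y
I(F) = 0
v = -84/67 (v = -4/(67/21) = -4/(67*(1/21)) = -4/67/21 = -4*21/67 = -84/67 ≈ -1.2537)
R = 0 (R = 0*((4 - 3*(-5)) + 0) = 0*((4 + 15) + 0) = 0*(19 + 0) = 0*19 = 0)
R*v = 0*(-84/67) = 0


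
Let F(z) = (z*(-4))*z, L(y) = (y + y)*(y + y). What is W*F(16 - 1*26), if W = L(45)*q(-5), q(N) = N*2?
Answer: 32400000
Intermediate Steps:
L(y) = 4*y² (L(y) = (2*y)*(2*y) = 4*y²)
q(N) = 2*N
F(z) = -4*z² (F(z) = (-4*z)*z = -4*z²)
W = -81000 (W = (4*45²)*(2*(-5)) = (4*2025)*(-10) = 8100*(-10) = -81000)
W*F(16 - 1*26) = -(-324000)*(16 - 1*26)² = -(-324000)*(16 - 26)² = -(-324000)*(-10)² = -(-324000)*100 = -81000*(-400) = 32400000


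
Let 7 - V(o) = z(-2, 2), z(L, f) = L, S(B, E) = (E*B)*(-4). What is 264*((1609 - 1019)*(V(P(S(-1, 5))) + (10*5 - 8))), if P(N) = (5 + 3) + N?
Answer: 7943760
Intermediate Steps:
S(B, E) = -4*B*E (S(B, E) = (B*E)*(-4) = -4*B*E)
P(N) = 8 + N
V(o) = 9 (V(o) = 7 - 1*(-2) = 7 + 2 = 9)
264*((1609 - 1019)*(V(P(S(-1, 5))) + (10*5 - 8))) = 264*((1609 - 1019)*(9 + (10*5 - 8))) = 264*(590*(9 + (50 - 8))) = 264*(590*(9 + 42)) = 264*(590*51) = 264*30090 = 7943760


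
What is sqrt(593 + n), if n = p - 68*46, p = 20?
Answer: I*sqrt(2515) ≈ 50.15*I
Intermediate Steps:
n = -3108 (n = 20 - 68*46 = 20 - 3128 = -3108)
sqrt(593 + n) = sqrt(593 - 3108) = sqrt(-2515) = I*sqrt(2515)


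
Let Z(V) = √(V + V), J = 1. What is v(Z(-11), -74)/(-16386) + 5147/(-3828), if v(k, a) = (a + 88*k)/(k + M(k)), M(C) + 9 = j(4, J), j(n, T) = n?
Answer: -662124707/491350596 + 61*I*√22/128357 ≈ -1.3476 + 0.0022291*I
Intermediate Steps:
M(C) = -5 (M(C) = -9 + 4 = -5)
Z(V) = √2*√V (Z(V) = √(2*V) = √2*√V)
v(k, a) = (a + 88*k)/(-5 + k) (v(k, a) = (a + 88*k)/(k - 5) = (a + 88*k)/(-5 + k))
v(Z(-11), -74)/(-16386) + 5147/(-3828) = ((-74 + 88*(√2*√(-11)))/(-5 + √2*√(-11)))/(-16386) + 5147/(-3828) = ((-74 + 88*(√2*(I*√11)))/(-5 + √2*(I*√11)))*(-1/16386) + 5147*(-1/3828) = ((-74 + 88*(I*√22))/(-5 + I*√22))*(-1/16386) - 5147/3828 = ((-74 + 88*I*√22)/(-5 + I*√22))*(-1/16386) - 5147/3828 = -(-74 + 88*I*√22)/(16386*(-5 + I*√22)) - 5147/3828 = -5147/3828 - (-74 + 88*I*√22)/(16386*(-5 + I*√22))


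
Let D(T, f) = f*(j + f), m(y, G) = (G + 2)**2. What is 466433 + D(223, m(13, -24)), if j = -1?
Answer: 700205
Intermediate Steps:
m(y, G) = (2 + G)**2
D(T, f) = f*(-1 + f)
466433 + D(223, m(13, -24)) = 466433 + (2 - 24)**2*(-1 + (2 - 24)**2) = 466433 + (-22)**2*(-1 + (-22)**2) = 466433 + 484*(-1 + 484) = 466433 + 484*483 = 466433 + 233772 = 700205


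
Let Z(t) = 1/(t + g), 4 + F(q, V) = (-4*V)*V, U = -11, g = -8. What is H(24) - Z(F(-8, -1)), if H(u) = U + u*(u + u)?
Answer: 18257/16 ≈ 1141.1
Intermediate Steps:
F(q, V) = -4 - 4*V² (F(q, V) = -4 + (-4*V)*V = -4 - 4*V²)
H(u) = -11 + 2*u² (H(u) = -11 + u*(u + u) = -11 + u*(2*u) = -11 + 2*u²)
Z(t) = 1/(-8 + t) (Z(t) = 1/(t - 8) = 1/(-8 + t))
H(24) - Z(F(-8, -1)) = (-11 + 2*24²) - 1/(-8 + (-4 - 4*(-1)²)) = (-11 + 2*576) - 1/(-8 + (-4 - 4*1)) = (-11 + 1152) - 1/(-8 + (-4 - 4)) = 1141 - 1/(-8 - 8) = 1141 - 1/(-16) = 1141 - 1*(-1/16) = 1141 + 1/16 = 18257/16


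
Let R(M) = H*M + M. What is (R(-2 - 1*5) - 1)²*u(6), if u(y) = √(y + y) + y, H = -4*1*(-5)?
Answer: 131424 + 43808*√3 ≈ 2.0730e+5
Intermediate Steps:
H = 20 (H = -4*(-5) = 20)
u(y) = y + √2*√y (u(y) = √(2*y) + y = √2*√y + y = y + √2*√y)
R(M) = 21*M (R(M) = 20*M + M = 21*M)
(R(-2 - 1*5) - 1)²*u(6) = (21*(-2 - 1*5) - 1)²*(6 + √2*√6) = (21*(-2 - 5) - 1)²*(6 + 2*√3) = (21*(-7) - 1)²*(6 + 2*√3) = (-147 - 1)²*(6 + 2*√3) = (-148)²*(6 + 2*√3) = 21904*(6 + 2*√3) = 131424 + 43808*√3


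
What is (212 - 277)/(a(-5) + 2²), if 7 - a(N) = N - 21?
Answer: -65/37 ≈ -1.7568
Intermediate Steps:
a(N) = 28 - N (a(N) = 7 - (N - 21) = 7 - (-21 + N) = 7 + (21 - N) = 28 - N)
(212 - 277)/(a(-5) + 2²) = (212 - 277)/((28 - 1*(-5)) + 2²) = -65/((28 + 5) + 4) = -65/(33 + 4) = -65/37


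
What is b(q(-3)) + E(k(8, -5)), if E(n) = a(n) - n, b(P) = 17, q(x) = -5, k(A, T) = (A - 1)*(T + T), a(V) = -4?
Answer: 83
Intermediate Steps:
k(A, T) = 2*T*(-1 + A) (k(A, T) = (-1 + A)*(2*T) = 2*T*(-1 + A))
E(n) = -4 - n
b(q(-3)) + E(k(8, -5)) = 17 + (-4 - 2*(-5)*(-1 + 8)) = 17 + (-4 - 2*(-5)*7) = 17 + (-4 - 1*(-70)) = 17 + (-4 + 70) = 17 + 66 = 83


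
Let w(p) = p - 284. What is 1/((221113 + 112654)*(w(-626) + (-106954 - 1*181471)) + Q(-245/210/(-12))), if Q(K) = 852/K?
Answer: -7/675993263271 ≈ -1.0355e-11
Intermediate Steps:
w(p) = -284 + p
1/((221113 + 112654)*(w(-626) + (-106954 - 1*181471)) + Q(-245/210/(-12))) = 1/((221113 + 112654)*((-284 - 626) + (-106954 - 1*181471)) + 852/((-245/210/(-12)))) = 1/(333767*(-910 + (-106954 - 181471)) + 852/((-245*1/210*(-1/12)))) = 1/(333767*(-910 - 288425) + 852/((-7/6*(-1/12)))) = 1/(333767*(-289335) + 852/(7/72)) = 1/(-96570474945 + 852*(72/7)) = 1/(-96570474945 + 61344/7) = 1/(-675993263271/7) = -7/675993263271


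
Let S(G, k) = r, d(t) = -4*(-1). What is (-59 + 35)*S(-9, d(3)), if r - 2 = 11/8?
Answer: -81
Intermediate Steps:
d(t) = 4
r = 27/8 (r = 2 + 11/8 = 27/8 ≈ 3.3750)
S(G, k) = 27/8
(-59 + 35)*S(-9, d(3)) = (-59 + 35)*(27/8) = -24*27/8 = -81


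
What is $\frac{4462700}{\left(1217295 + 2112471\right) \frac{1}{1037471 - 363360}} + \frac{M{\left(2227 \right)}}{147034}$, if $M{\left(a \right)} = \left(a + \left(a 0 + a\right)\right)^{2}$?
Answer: $\frac{10054467018988424}{11127018501} \approx 9.0361 \cdot 10^{5}$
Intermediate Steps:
$M{\left(a \right)} = 4 a^{2}$ ($M{\left(a \right)} = \left(a + \left(0 + a\right)\right)^{2} = \left(a + a\right)^{2} = \left(2 a\right)^{2} = 4 a^{2}$)
$\frac{4462700}{\left(1217295 + 2112471\right) \frac{1}{1037471 - 363360}} + \frac{M{\left(2227 \right)}}{147034} = \frac{4462700}{\left(1217295 + 2112471\right) \frac{1}{1037471 - 363360}} + \frac{4 \cdot 2227^{2}}{147034} = \frac{4462700}{3329766 \cdot \frac{1}{674111}} + 4 \cdot 4959529 \cdot \frac{1}{147034} = \frac{4462700}{3329766 \cdot \frac{1}{674111}} + 19838116 \cdot \frac{1}{147034} = \frac{4462700}{\frac{3329766}{674111}} + \frac{9919058}{73517} = 4462700 \cdot \frac{674111}{3329766} + \frac{9919058}{73517} = \frac{136743416350}{151353} + \frac{9919058}{73517} = \frac{10054467018988424}{11127018501}$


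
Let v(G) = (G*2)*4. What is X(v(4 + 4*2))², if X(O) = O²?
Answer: 84934656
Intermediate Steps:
v(G) = 8*G (v(G) = (2*G)*4 = 8*G)
X(v(4 + 4*2))² = ((8*(4 + 4*2))²)² = ((8*(4 + 8))²)² = ((8*12)²)² = (96²)² = 9216² = 84934656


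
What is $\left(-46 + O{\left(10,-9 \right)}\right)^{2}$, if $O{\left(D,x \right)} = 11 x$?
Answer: $21025$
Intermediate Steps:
$\left(-46 + O{\left(10,-9 \right)}\right)^{2} = \left(-46 + 11 \left(-9\right)\right)^{2} = \left(-46 - 99\right)^{2} = \left(-145\right)^{2} = 21025$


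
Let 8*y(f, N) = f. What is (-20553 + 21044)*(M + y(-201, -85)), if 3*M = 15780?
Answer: 20562589/8 ≈ 2.5703e+6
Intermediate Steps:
M = 5260 (M = (⅓)*15780 = 5260)
y(f, N) = f/8
(-20553 + 21044)*(M + y(-201, -85)) = (-20553 + 21044)*(5260 + (⅛)*(-201)) = 491*(5260 - 201/8) = 491*(41879/8) = 20562589/8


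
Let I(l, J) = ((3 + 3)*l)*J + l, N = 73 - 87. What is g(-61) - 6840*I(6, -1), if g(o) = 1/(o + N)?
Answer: 15389999/75 ≈ 2.0520e+5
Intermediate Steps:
N = -14
g(o) = 1/(-14 + o) (g(o) = 1/(o - 14) = 1/(-14 + o))
I(l, J) = l + 6*J*l (I(l, J) = (6*l)*J + l = 6*J*l + l = l + 6*J*l)
g(-61) - 6840*I(6, -1) = 1/(-14 - 61) - 41040*(1 + 6*(-1)) = 1/(-75) - 41040*(1 - 6) = -1/75 - 41040*(-5) = -1/75 - 6840*(-30) = -1/75 + 205200 = 15389999/75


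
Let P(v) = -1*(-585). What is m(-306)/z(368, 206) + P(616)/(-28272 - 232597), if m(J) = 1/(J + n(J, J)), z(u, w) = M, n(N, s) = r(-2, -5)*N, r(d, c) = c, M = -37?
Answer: -26754349/11814235272 ≈ -0.0022646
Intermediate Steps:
P(v) = 585
n(N, s) = -5*N
z(u, w) = -37
m(J) = -1/(4*J) (m(J) = 1/(J - 5*J) = 1/(-4*J) = -1/(4*J))
m(-306)/z(368, 206) + P(616)/(-28272 - 232597) = -¼/(-306)/(-37) + 585/(-28272 - 232597) = -¼*(-1/306)*(-1/37) + 585/(-260869) = (1/1224)*(-1/37) + 585*(-1/260869) = -1/45288 - 585/260869 = -26754349/11814235272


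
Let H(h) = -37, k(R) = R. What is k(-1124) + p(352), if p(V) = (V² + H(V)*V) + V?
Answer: 110108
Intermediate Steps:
p(V) = V² - 36*V (p(V) = (V² - 37*V) + V = V² - 36*V)
k(-1124) + p(352) = -1124 + 352*(-36 + 352) = -1124 + 352*316 = -1124 + 111232 = 110108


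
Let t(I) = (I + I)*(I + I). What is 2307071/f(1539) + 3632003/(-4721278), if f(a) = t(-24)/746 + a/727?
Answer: 2953677144446733545/6664324682178 ≈ 4.4321e+5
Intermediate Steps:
t(I) = 4*I² (t(I) = (2*I)*(2*I) = 4*I²)
f(a) = 1152/373 + a/727 (f(a) = (4*(-24)²)/746 + a/727 = (4*576)*(1/746) + a*(1/727) = 2304*(1/746) + a/727 = 1152/373 + a/727)
2307071/f(1539) + 3632003/(-4721278) = 2307071/(1152/373 + (1/727)*1539) + 3632003/(-4721278) = 2307071/(1152/373 + 1539/727) + 3632003*(-1/4721278) = 2307071/(1411551/271171) - 3632003/4721278 = 2307071*(271171/1411551) - 3632003/4721278 = 625610750141/1411551 - 3632003/4721278 = 2953677144446733545/6664324682178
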